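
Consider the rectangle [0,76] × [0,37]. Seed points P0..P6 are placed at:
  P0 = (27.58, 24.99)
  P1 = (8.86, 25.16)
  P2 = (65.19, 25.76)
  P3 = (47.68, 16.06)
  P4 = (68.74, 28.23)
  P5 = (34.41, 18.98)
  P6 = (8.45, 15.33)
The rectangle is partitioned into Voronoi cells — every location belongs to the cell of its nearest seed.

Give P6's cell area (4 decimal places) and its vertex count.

1. box [0,76]×[0,37]: [(0, 0) (76, 0) (76, 37) (0, 37)]
2. ⊥bis P6·P0 via (18.015,20.16): [(0, 0) (28.1951, 0) (9.5114, 37) (0, 37)]  |A|=697.57
3. ⊥bis P6·P1 via (8.655,20.245): [(0, 20.606) (0, 0) (28.1951, 0) (18.1725, 19.848)]  |A|=467.0403
4. ⊥bis P6·P2 via (36.82,20.545): [(0, 20.606) (0, 0) (28.1951, 0) (18.1725, 19.848)]  |A|=467.0403
5. ⊥bis P6·P3 via (28.065,15.695): [(0, 20.606) (0, 0) (28.1951, 0) (18.1725, 19.848)]  |A|=467.0403
6. ⊥bis P6·P4 via (38.595,21.78): [(0, 20.606) (0, 0) (28.1951, 0) (18.1725, 19.848)]  |A|=467.0403
7. ⊥bis P6·P5 via (21.43,17.155): [(0, 20.606) (0, 0) (23.842, 0) (22.1622, 11.9471) (18.1725, 19.848)]  |A|=441.0368
8. canonical 5-gon: [(0, 20.606) (0, 0) (23.842, 0) (22.1622, 11.9471) (18.1725, 19.848)]
9. shoelace: 441.0368

Area of P6's cell: 441.0368 (5 vertices)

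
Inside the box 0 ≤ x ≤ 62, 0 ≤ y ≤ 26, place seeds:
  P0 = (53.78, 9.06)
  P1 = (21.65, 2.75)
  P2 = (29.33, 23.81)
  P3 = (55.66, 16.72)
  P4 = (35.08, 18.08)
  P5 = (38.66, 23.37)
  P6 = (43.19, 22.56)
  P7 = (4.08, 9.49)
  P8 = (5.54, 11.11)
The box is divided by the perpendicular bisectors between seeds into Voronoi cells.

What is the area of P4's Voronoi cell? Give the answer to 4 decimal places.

Area of P4's cell: 209.6724

1. box [0,62]×[0,26]: [(0, 0) (62, 0) (62, 26) (0, 26)]
2. ⊥bis P4·P0 via (44.43,13.57): [(0, 0) (37.8845, 0) (50.4256, 26) (0, 26)]  |A|=1148.0315
3. ⊥bis P4·P1 via (28.365,10.415): [(38.5882, 1.4589) (50.4256, 26) (10.5751, 26)]  |A|=488.9881
4. ⊥bis P4·P2 via (32.205,20.945): [(24.8128, 13.527) (38.5882, 1.4589) (50.4256, 26) (37.2424, 26)]  |A|=322.677
5. ⊥bis P4·P3 via (45.37,17.4): [(24.8128, 13.527) (38.5882, 1.4589) (45.2259, 15.2201) (45.9383, 26) (37.2424, 26)]  |A|=298.4906
6. ⊥bis P4·P5 via (36.87,20.725): [(33.953, 22.6991) (24.8128, 13.527) (38.5882, 1.4589) (45.1714, 15.107)]  |A|=219.8726
7. ⊥bis P4·P6 via (39.135,20.32): [(40.13, 18.5188) (33.953, 22.6991) (24.8128, 13.527) (38.5882, 1.4589) (43.6999, 12.0563)]  |A|=209.6724
8. ⊥bis P4·P7 via (19.58,13.785): [(40.13, 18.5188) (33.953, 22.6991) (24.8128, 13.527) (38.5882, 1.4589) (43.6999, 12.0563)]  |A|=209.6724
9. ⊥bis P4·P8 via (20.31,14.595): [(40.13, 18.5188) (33.953, 22.6991) (24.8128, 13.527) (38.5882, 1.4589) (43.6999, 12.0563)]  |A|=209.6724
10. canonical 5-gon: [(40.13, 18.5188) (33.953, 22.6991) (24.8128, 13.527) (38.5882, 1.4589) (43.6999, 12.0563)]
11. shoelace: 209.6724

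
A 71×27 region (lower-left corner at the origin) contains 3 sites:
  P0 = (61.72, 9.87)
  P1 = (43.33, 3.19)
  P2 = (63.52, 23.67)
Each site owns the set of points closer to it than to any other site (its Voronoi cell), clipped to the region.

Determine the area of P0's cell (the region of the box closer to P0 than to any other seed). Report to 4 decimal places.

Area of P0's cell: 329.6110

1. box [0,71]×[0,27]: [(0, 0) (71, 0) (71, 27) (0, 27)]
2. ⊥bis P0·P1 via (52.525,6.53): [(54.897, 0) (71, 0) (71, 27) (45.0895, 27)]  |A|=567.1833
3. ⊥bis P0·P2 via (62.62,16.77): [(48.1183, 18.6615) (54.897, 0) (71, 0) (71, 15.677)]  |A|=329.611
4. canonical 4-gon: [(48.1183, 18.6615) (54.897, 0) (71, 0) (71, 15.677)]
5. shoelace: 329.611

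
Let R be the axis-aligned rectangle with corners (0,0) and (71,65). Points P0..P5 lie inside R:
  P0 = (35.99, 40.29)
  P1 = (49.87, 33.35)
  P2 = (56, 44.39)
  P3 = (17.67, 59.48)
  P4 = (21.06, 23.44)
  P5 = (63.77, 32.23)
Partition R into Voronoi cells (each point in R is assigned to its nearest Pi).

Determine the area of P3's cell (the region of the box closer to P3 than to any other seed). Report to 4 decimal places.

Area of P3's cell: 731.2411

1. box [0,71]×[0,65]: [(0, 0) (71, 0) (71, 65) (0, 65)]
2. ⊥bis P3·P0 via (26.83,49.885): [(0, 24.2714) (42.6628, 65) (0, 65)]  |A|=868.7987
3. ⊥bis P3·P1 via (33.77,46.415): [(0, 24.2714) (42.6628, 65) (0, 65)]  |A|=868.7987
4. ⊥bis P3·P2 via (36.835,51.935): [(0, 24.2714) (41.5665, 63.9534) (41.9785, 65) (0, 65)]  |A|=868.4406
5. ⊥bis P3·P4 via (19.365,41.46): [(0, 39.6385) (17.8562, 41.3181) (41.5665, 63.9534) (41.9785, 65) (0, 65)]  |A|=731.2411
6. ⊥bis P3·P5 via (40.72,45.855): [(0, 39.6385) (17.8562, 41.3181) (41.5665, 63.9534) (41.9785, 65) (0, 65)]  |A|=731.2411
7. canonical 5-gon: [(0, 39.6385) (17.8562, 41.3181) (41.5665, 63.9534) (41.9785, 65) (0, 65)]
8. shoelace: 731.2411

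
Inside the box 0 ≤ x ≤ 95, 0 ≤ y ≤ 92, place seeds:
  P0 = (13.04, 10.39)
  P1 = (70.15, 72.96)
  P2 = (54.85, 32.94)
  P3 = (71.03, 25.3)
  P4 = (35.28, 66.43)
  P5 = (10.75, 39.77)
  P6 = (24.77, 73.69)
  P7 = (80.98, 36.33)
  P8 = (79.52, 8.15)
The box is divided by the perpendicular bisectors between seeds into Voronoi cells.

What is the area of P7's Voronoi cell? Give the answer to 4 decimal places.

Area of P7's cell: 808.8938

1. box [0,95]×[0,92]: [(0, 0) (95, 0) (95, 92) (0, 92)]
2. ⊥bis P7·P0 via (47.01,23.36): [(55.929, 0) (95, 0) (95, 92) (20.8027, 92)]  |A|=5210.3392
3. ⊥bis P7·P1 via (75.565,54.645): [(39.1732, 43.8854) (55.929, 0) (95, 0) (95, 60.3911)]  |A|=2543.0444
4. ⊥bis P7·P2 via (67.915,34.635): [(65.6975, 51.7276) (72.4084, 0) (95, 0) (95, 60.3911)]  |A|=1469.1106
5. ⊥bis P7·P3 via (76.005,30.815): [(65.6975, 51.7276) (67.404, 38.5738) (95, 13.6799) (95, 60.3911)]  |A|=844.633
6. ⊥bis P7·P4 via (58.13,51.38): [(65.6975, 51.7276) (67.404, 38.5738) (95, 13.6799) (95, 60.3911)]  |A|=844.633
7. ⊥bis P7·P5 via (45.865,38.05): [(65.6975, 51.7276) (67.404, 38.5738) (95, 13.6799) (95, 60.3911)]  |A|=844.633
8. ⊥bis P7·P6 via (52.875,55.01): [(65.6975, 51.7276) (67.404, 38.5738) (95, 13.6799) (95, 60.3911)]  |A|=844.633
9. ⊥bis P7·P8 via (80.25,22.24): [(65.6975, 51.7276) (67.404, 38.5738) (85.8313, 21.9508) (95, 21.4758) (95, 60.3911)]  |A|=808.8938
10. canonical 5-gon: [(65.6975, 51.7276) (67.404, 38.5738) (85.8313, 21.9508) (95, 21.4758) (95, 60.3911)]
11. shoelace: 808.8938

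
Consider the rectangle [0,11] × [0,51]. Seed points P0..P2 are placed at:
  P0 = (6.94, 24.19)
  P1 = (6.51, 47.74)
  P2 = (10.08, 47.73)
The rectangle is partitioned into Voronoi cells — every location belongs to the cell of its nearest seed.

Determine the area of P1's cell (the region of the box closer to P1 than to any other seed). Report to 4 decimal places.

Area of P1's cell: 124.9276

1. box [0,11]×[0,51]: [(0, 0) (11, 0) (11, 51) (0, 51)]
2. ⊥bis P1·P0 via (6.725,35.965): [(0, 35.8422) (11, 36.0431) (11, 51) (0, 51)]  |A|=165.631
3. ⊥bis P1·P2 via (8.295,47.735): [(0, 35.8422) (8.2621, 35.9931) (8.3041, 51) (0, 51)]  |A|=124.9276
4. canonical 4-gon: [(0, 35.8422) (8.2621, 35.9931) (8.3041, 51) (0, 51)]
5. shoelace: 124.9276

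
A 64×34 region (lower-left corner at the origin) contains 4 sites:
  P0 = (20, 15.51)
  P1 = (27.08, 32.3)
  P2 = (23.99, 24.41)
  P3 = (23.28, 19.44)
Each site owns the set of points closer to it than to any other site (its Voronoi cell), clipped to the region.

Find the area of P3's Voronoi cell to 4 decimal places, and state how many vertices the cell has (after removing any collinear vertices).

Area of P3's cell: 635.7644 (5 vertices)

1. box [0,64]×[0,34]: [(0, 0) (64, 0) (64, 34) (0, 34)]
2. ⊥bis P3·P0 via (21.64,17.475): [(42.578, 0) (64, 0) (64, 34) (1.8402, 34)]  |A|=1420.8895
3. ⊥bis P3·P1 via (25.18,25.87): [(4.1279, 32.0907) (42.578, 0) (64, 0) (64, 14.3991)]  |A|=774.7741
4. ⊥bis P3·P2 via (23.635,21.925): [(52.4724, 17.8054) (14.795, 23.1879) (42.578, 0) (64, 0) (64, 14.3991)]  |A|=635.7644
5. canonical 5-gon: [(52.4724, 17.8054) (14.795, 23.1879) (42.578, 0) (64, 0) (64, 14.3991)]
6. shoelace: 635.7644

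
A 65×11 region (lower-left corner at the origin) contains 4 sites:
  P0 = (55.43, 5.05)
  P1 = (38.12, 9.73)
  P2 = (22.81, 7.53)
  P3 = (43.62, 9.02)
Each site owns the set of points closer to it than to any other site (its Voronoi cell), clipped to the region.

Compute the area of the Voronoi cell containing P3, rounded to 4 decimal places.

Area of P3's cell: 95.0315

1. box [0,65]×[0,11]: [(0, 0) (65, 0) (65, 11) (0, 11)]
2. ⊥bis P3·P0 via (49.525,7.035): [(0, 0) (47.1601, 0) (50.8579, 11) (0, 11)]  |A|=539.099
3. ⊥bis P3·P1 via (40.87,9.375): [(39.6598, 0) (47.1601, 0) (50.8579, 11) (41.0798, 11)]  |A|=95.0315
4. ⊥bis P3·P2 via (33.215,8.275): [(39.6598, 0) (47.1601, 0) (50.8579, 11) (41.0798, 11)]  |A|=95.0315
5. canonical 4-gon: [(39.6598, 0) (47.1601, 0) (50.8579, 11) (41.0798, 11)]
6. shoelace: 95.0315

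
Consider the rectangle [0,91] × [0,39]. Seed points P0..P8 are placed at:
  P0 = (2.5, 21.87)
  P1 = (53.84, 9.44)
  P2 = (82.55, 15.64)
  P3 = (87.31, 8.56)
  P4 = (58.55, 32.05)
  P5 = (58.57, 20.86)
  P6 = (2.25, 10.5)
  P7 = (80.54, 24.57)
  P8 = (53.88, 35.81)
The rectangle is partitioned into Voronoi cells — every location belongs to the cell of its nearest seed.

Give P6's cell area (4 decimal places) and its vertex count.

1. box [0,91]×[0,39]: [(0, 0) (91, 0) (91, 39) (0, 39)]
2. ⊥bis P6·P0 via (2.375,16.185): [(0, 16.2372) (0, 0) (91, 0) (91, 14.2363)]  |A|=1386.5471
3. ⊥bis P6·P1 via (28.045,9.97): [(28.161, 15.618) (0, 16.2372) (0, 0) (27.8402, 0)]  |A|=446.0326
4. ⊥bis P6·P2 via (42.4,13.07): [(28.161, 15.618) (0, 16.2372) (0, 0) (27.8402, 0)]  |A|=446.0326
5. ⊥bis P6·P3 via (44.78,9.53): [(28.161, 15.618) (0, 16.2372) (0, 0) (27.8402, 0)]  |A|=446.0326
6. ⊥bis P6·P4 via (30.4,21.275): [(28.161, 15.618) (0, 16.2372) (0, 0) (27.8402, 0)]  |A|=446.0326
7. ⊥bis P6·P5 via (30.41,15.68): [(28.161, 15.618) (0, 16.2372) (0, 0) (27.8402, 0)]  |A|=446.0326
8. ⊥bis P6·P7 via (41.395,17.535): [(28.161, 15.618) (0, 16.2372) (0, 0) (27.8402, 0)]  |A|=446.0326
9. ⊥bis P6·P8 via (28.065,23.155): [(28.161, 15.618) (0, 16.2372) (0, 0) (27.8402, 0)]  |A|=446.0326
10. canonical 4-gon: [(28.161, 15.618) (0, 16.2372) (0, 0) (27.8402, 0)]
11. shoelace: 446.0326

Area of P6's cell: 446.0326 (4 vertices)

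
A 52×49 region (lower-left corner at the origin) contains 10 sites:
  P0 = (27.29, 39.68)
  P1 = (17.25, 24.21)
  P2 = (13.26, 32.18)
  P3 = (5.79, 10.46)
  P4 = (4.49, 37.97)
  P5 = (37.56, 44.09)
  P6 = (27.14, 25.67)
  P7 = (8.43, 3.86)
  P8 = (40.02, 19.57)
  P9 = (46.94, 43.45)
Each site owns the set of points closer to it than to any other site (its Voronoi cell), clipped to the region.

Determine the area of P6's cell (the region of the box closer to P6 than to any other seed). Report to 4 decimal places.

1. box [0,52]×[0,49]: [(0, 0) (52, 0) (52, 49) (0, 49)]
2. ⊥bis P6·P0 via (27.215,32.675): [(0, 32.9664) (0, 0) (52, 0) (52, 32.4096)]  |A|=1699.7764
3. ⊥bis P6·P1 via (22.195,24.94): [(21.0434, 32.7411) (25.8767, 0) (52, 0) (52, 32.4096)]  |A|=929.2983
4. ⊥bis P6·P2 via (20.2,28.925): [(21.9851, 32.731) (21.27, 31.2062) (25.8767, 0) (52, 0) (52, 32.4096)]  |A|=928.5768
5. ⊥bis P6·P3 via (16.465,18.065): [(21.9851, 32.731) (21.27, 31.2062) (24.9729, 6.1226) (29.3347, 0) (52, 0) (52, 32.4096)]  |A|=917.9908
6. ⊥bis P6·P4 via (15.815,31.82): [(21.9851, 32.731) (21.27, 31.2062) (24.9729, 6.1226) (29.3347, 0) (52, 0) (52, 32.4096)]  |A|=917.9908
7. ⊥bis P6·P5 via (32.35,34.88): [(36.4222, 32.5764) (21.9851, 32.731) (21.27, 31.2062) (24.9729, 6.1226) (29.3347, 0) (52, 0) (52, 23.7642)]  |A|=850.6522
8. ⊥bis P6·P7 via (17.785,14.765): [(36.4222, 32.5764) (21.9851, 32.731) (21.27, 31.2062) (24.5544, 8.9578) (34.9964, 0) (52, 0) (52, 23.7642)]  |A|=820.3922
9. ⊥bis P6·P8 via (33.58,22.62): [(37.8996, 31.7407) (36.4222, 32.5764) (21.9851, 32.731) (21.27, 31.2062) (24.5544, 8.9578) (26.3713, 7.3991)]  |A|=235.3736
10. ⊥bis P6·P9 via (37.04,34.56): [(37.8996, 31.7407) (36.4222, 32.5764) (21.9851, 32.731) (21.27, 31.2062) (24.5544, 8.9578) (26.3713, 7.3991)]  |A|=235.3736
11. canonical 6-gon: [(37.8996, 31.7407) (36.4222, 32.5764) (21.9851, 32.731) (21.27, 31.2062) (24.5544, 8.9578) (26.3713, 7.3991)]
12. shoelace: 235.3736

Area of P6's cell: 235.3736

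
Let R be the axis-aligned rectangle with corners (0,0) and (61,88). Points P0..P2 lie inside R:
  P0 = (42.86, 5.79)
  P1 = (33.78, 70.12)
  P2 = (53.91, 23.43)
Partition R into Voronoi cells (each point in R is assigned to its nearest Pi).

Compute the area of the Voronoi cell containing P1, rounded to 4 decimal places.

1. box [0,61]×[0,88]: [(0, 0) (61, 0) (61, 88) (0, 88)]
2. ⊥bis P1·P0 via (38.32,37.955): [(0, 32.5462) (61, 41.1562) (61, 88) (0, 88)]  |A|=3120.075
3. ⊥bis P1·P2 via (43.845,46.775): [(0, 32.5462) (16.1198, 34.8215) (61, 54.1712) (61, 88) (0, 88)]  |A|=2828.0166
4. canonical 5-gon: [(0, 32.5462) (16.1198, 34.8215) (61, 54.1712) (61, 88) (0, 88)]
5. shoelace: 2828.0166

Area of P1's cell: 2828.0166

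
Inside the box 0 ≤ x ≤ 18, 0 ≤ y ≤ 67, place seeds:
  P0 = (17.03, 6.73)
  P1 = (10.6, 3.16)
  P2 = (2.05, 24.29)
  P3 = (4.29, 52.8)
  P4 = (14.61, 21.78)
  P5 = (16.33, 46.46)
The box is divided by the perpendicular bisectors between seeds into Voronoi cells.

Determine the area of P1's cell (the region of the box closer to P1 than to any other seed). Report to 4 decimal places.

Area of P1's cell: 166.3475

1. box [0,18]×[0,67]: [(0, 0) (18, 0) (18, 67) (0, 67)]
2. ⊥bis P1·P0 via (13.815,4.945): [(0, 29.8275) (0, 0) (16.5605, 0)]  |A|=246.9792
3. ⊥bis P1·P2 via (6.325,13.725): [(8.4605, 14.5891) (0, 11.1657) (0, 0) (16.5605, 0)]  |A|=168.0351
4. ⊥bis P1·P3 via (7.445,27.98): [(8.4605, 14.5891) (0, 11.1657) (0, 0) (16.5605, 0)]  |A|=168.0351
5. ⊥bis P1·P4 via (12.605,12.47): [(9.234, 13.196) (6.4822, 13.7886) (0, 11.1657) (0, 0) (16.5605, 0)]  |A|=166.3475
6. ⊥bis P1·P5 via (13.465,24.81): [(9.234, 13.196) (6.4822, 13.7886) (0, 11.1657) (0, 0) (16.5605, 0)]  |A|=166.3475
7. canonical 5-gon: [(9.234, 13.196) (6.4822, 13.7886) (0, 11.1657) (0, 0) (16.5605, 0)]
8. shoelace: 166.3475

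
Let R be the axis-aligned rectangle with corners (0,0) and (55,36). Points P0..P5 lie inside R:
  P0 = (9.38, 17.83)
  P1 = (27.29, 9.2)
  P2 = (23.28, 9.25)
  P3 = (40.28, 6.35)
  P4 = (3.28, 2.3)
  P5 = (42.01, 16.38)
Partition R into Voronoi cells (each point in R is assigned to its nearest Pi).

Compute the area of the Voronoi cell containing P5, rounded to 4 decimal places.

Area of P5's cell: 635.9413

1. box [0,55]×[0,36]: [(0, 0) (55, 0) (55, 36) (0, 36)]
2. ⊥bis P5·P0 via (25.695,17.105): [(24.9349, 0) (55, 0) (55, 36) (26.5346, 36)]  |A|=1053.5482
3. ⊥bis P5·P1 via (34.65,12.79): [(26.267, 29.9764) (40.8886, 0) (55, 0) (55, 36) (26.5346, 36)]  |A|=814.4311
4. ⊥bis P5·P2 via (32.645,12.815): [(26.267, 29.9764) (40.8886, 0) (55, 0) (55, 36) (26.5346, 36)]  |A|=814.4311
5. ⊥bis P5·P3 via (41.145,11.365): [(26.267, 29.9764) (34.8123, 12.4573) (55, 8.9753) (55, 36) (26.5346, 36)]  |A|=635.9413
6. ⊥bis P5·P4 via (22.645,9.34): [(26.267, 29.9764) (34.8123, 12.4573) (55, 8.9753) (55, 36) (26.5346, 36)]  |A|=635.9413
7. canonical 5-gon: [(26.267, 29.9764) (34.8123, 12.4573) (55, 8.9753) (55, 36) (26.5346, 36)]
8. shoelace: 635.9413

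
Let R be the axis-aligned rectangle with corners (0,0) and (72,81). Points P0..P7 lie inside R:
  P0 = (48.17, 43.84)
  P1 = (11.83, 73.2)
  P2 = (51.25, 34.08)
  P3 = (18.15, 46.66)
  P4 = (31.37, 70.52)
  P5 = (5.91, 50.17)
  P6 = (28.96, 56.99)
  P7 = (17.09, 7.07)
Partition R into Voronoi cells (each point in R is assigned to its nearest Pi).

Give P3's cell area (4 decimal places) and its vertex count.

1. box [0,72]×[0,81]: [(0, 0) (72, 0) (72, 81) (0, 81)]
2. ⊥bis P3·P0 via (33.16,45.25): [(0, 0) (28.9093, 0) (36.5183, 81) (0, 81)]  |A|=2649.8176
3. ⊥bis P3·P1 via (14.99,59.93): [(0, 56.3604) (0, 0) (28.9093, 0) (34.9863, 64.6917)]  |A|=1921.019
4. ⊥bis P3·P2 via (34.7,40.37): [(0, 56.3604) (0, 0) (19.357, 0) (32.0455, 33.3855) (34.9863, 64.6917)]  |A|=1761.5634
5. ⊥bis P3·P4 via (24.76,58.59): [(20.1317, 61.1544) (0, 56.3604) (0, 0) (19.357, 0) (32.0455, 33.3855) (33.9356, 53.5061)]  |A|=1680.3428
6. ⊥bis P3·P5 via (12.03,48.415): [(20.1317, 61.1544) (15.3572, 60.0174) (0, 6.4642) (0, 0) (19.357, 0) (32.0455, 33.3855) (33.9356, 53.5061)]  |A|=1297.2108
7. ⊥bis P3·P6 via (23.555,51.825): [(15.6579, 60.089) (15.3572, 60.0174) (0, 6.4642) (0, 0) (19.357, 0) (32.0455, 33.3855) (32.8627, 42.0848)]  |A|=1164.8408
8. ⊥bis P3·P7 via (17.62,26.865): [(15.6579, 60.089) (15.3572, 60.0174) (5.9399, 27.1777) (29.4469, 26.5483) (32.0455, 33.3855) (32.8627, 42.0848)]  |A|=567.3916
9. canonical 6-gon: [(15.6579, 60.089) (15.3572, 60.0174) (5.9399, 27.1777) (29.4469, 26.5483) (32.0455, 33.3855) (32.8627, 42.0848)]
10. shoelace: 567.3916

Area of P3's cell: 567.3916 (6 vertices)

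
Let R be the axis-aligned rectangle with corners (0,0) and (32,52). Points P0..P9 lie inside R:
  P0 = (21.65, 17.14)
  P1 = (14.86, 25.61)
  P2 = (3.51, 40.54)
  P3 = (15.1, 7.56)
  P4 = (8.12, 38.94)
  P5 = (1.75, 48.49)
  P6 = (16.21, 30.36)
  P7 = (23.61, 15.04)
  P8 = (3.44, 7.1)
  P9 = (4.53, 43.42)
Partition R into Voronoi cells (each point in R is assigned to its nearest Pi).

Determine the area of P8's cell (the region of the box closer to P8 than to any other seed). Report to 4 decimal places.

1. box [0,32]×[0,52]: [(0, 0) (32, 0) (32, 52) (0, 52)]
2. ⊥bis P8·P0 via (12.545,12.12): [(0, 34.8734) (0, 0) (19.2273, 0)]  |A|=335.2611
3. ⊥bis P8·P1 via (9.15,16.355): [(10.7565, 15.3638) (0, 22.0002) (0, 0) (19.2273, 0)]  |A|=266.0255
4. ⊥bis P8·P2 via (3.475,23.82): [(10.7565, 15.3638) (0, 22.0002) (0, 0) (19.2273, 0)]  |A|=266.0255
5. ⊥bis P8·P3 via (9.27,7.33): [(8.9081, 16.5043) (0, 22.0002) (0, 0) (9.5592, 0)]  |A|=176.8733
6. ⊥bis P8·P4 via (5.78,23.02): [(8.9081, 16.5043) (0, 22.0002) (0, 0) (9.5592, 0)]  |A|=176.8733
7. ⊥bis P8·P5 via (2.595,27.795): [(8.9081, 16.5043) (0, 22.0002) (0, 0) (9.5592, 0)]  |A|=176.8733
8. ⊥bis P8·P6 via (9.825,18.73): [(8.9081, 16.5043) (0, 22.0002) (0, 0) (9.5592, 0)]  |A|=176.8733
9. ⊥bis P8·P7 via (13.525,11.07): [(8.9081, 16.5043) (0, 22.0002) (0, 0) (9.5592, 0)]  |A|=176.8733
10. ⊥bis P8·P9 via (3.985,25.26): [(8.9081, 16.5043) (0, 22.0002) (0, 0) (9.5592, 0)]  |A|=176.8733
11. canonical 4-gon: [(8.9081, 16.5043) (0, 22.0002) (0, 0) (9.5592, 0)]
12. shoelace: 176.8733

Area of P8's cell: 176.8733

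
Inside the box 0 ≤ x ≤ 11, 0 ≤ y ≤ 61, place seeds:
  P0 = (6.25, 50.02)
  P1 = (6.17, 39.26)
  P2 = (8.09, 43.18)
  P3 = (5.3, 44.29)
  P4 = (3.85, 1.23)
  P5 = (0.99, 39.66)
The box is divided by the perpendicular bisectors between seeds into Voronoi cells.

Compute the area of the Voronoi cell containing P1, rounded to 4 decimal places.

Area of P1's cell: 168.1698

1. box [0,11]×[0,61]: [(0, 0) (11, 0) (11, 61) (0, 61)]
2. ⊥bis P1·P0 via (6.21,44.64): [(0, 44.6862) (0, 0) (11, 0) (11, 44.6044)]  |A|=491.0981
3. ⊥bis P1·P2 via (7.13,41.22): [(0.0541, 44.6858) (0, 44.6862) (0, 0) (11, 0) (11, 39.3245)]  |A|=462.2013
4. ⊥bis P1·P3 via (5.735,41.775): [(5.9285, 41.8085) (0, 40.7831) (0, 0) (11, 0) (11, 39.3245)]  |A|=450.5549
5. ⊥bis P1·P4 via (5.01,20.245): [(5.9285, 41.8085) (0, 40.7831) (0, 20.5506) (11, 19.8796) (11, 39.3245)]  |A|=228.1887
6. ⊥bis P1·P5 via (3.58,39.46): [(5.9285, 41.8085) (3.732, 41.4286) (2.1099, 20.4219) (11, 19.8796) (11, 39.3245)]  |A|=168.1698
7. canonical 5-gon: [(5.9285, 41.8085) (3.732, 41.4286) (2.1099, 20.4219) (11, 19.8796) (11, 39.3245)]
8. shoelace: 168.1698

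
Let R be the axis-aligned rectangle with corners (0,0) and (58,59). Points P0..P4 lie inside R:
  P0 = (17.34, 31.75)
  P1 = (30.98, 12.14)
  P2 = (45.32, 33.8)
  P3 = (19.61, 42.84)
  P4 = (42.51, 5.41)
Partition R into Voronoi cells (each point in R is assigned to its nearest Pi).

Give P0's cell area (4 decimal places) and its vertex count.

Area of P0's cell: 685.1161 (4 vertices)

1. box [0,58]×[0,59]: [(0, 0) (58, 0) (58, 59) (0, 59)]
2. ⊥bis P0·P1 via (24.16,21.945): [(0, 5.1402) (58, 45.4829) (58, 59) (0, 59)]  |A|=1953.9314
3. ⊥bis P0·P2 via (31.33,32.775): [(0, 5.1402) (31.7373, 27.2155) (29.4086, 59) (0, 59)]  |A|=1322.0516
4. ⊥bis P0·P3 via (18.475,37.295): [(0, 41.0766) (0, 5.1402) (31.7373, 27.2155) (31.1895, 34.6925)]  |A|=685.1161
5. ⊥bis P0·P4 via (29.925,18.58): [(0, 41.0766) (0, 5.1402) (31.7373, 27.2155) (31.1895, 34.6925)]  |A|=685.1161
6. canonical 4-gon: [(0, 41.0766) (0, 5.1402) (31.7373, 27.2155) (31.1895, 34.6925)]
7. shoelace: 685.1161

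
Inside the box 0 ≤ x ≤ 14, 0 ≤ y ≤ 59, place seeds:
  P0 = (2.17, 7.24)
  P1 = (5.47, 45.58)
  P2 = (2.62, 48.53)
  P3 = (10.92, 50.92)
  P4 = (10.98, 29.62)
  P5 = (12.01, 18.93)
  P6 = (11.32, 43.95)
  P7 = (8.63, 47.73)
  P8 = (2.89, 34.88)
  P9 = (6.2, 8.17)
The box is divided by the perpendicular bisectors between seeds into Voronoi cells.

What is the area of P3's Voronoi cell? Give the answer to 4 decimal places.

Area of P3's cell: 83.8376

1. box [0,14]×[0,59]: [(0, 0) (14, 0) (14, 59) (0, 59)]
2. ⊥bis P3·P0 via (6.545,29.08): [(0, 30.3911) (14, 27.5866) (14, 59) (0, 59)]  |A|=420.156
3. ⊥bis P3·P1 via (8.195,48.25): [(0, 56.6138) (14, 42.3254) (14, 59) (0, 59)]  |A|=133.4254
4. ⊥bis P3·P2 via (6.77,49.725): [(6.7784, 49.6958) (14, 42.3254) (14, 59) (4.0992, 59)]  |A|=106.2679
5. ⊥bis P3·P4 via (10.95,40.27): [(6.7784, 49.6958) (14, 42.3254) (14, 59) (4.0992, 59)]  |A|=106.2679
6. ⊥bis P3·P5 via (11.465,34.925): [(6.7784, 49.6958) (14, 42.3254) (14, 59) (4.0992, 59)]  |A|=106.2679
7. ⊥bis P3·P6 via (11.12,47.435): [(6.7784, 49.6958) (9.1068, 47.3195) (14, 47.6003) (14, 59) (4.0992, 59)]  |A|=93.3623
8. ⊥bis P3·P7 via (9.775,49.325): [(6.1322, 51.9401) (12.3125, 47.5034) (14, 47.6003) (14, 59) (4.0992, 59)]  |A|=83.8376
9. ⊥bis P3·P8 via (6.905,42.9): [(6.1322, 51.9401) (12.3125, 47.5034) (14, 47.6003) (14, 59) (4.0992, 59)]  |A|=83.8376
10. ⊥bis P3·P9 via (8.56,29.545): [(6.1322, 51.9401) (12.3125, 47.5034) (14, 47.6003) (14, 59) (4.0992, 59)]  |A|=83.8376
11. canonical 5-gon: [(6.1322, 51.9401) (12.3125, 47.5034) (14, 47.6003) (14, 59) (4.0992, 59)]
12. shoelace: 83.8376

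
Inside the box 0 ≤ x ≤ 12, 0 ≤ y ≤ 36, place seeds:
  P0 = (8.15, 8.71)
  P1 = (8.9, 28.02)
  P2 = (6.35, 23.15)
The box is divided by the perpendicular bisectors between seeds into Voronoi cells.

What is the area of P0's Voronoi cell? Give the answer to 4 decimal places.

1. box [0,12]×[0,36]: [(0, 0) (12, 0) (12, 36) (0, 36)]
2. ⊥bis P0·P1 via (8.525,18.365): [(0, 18.6961) (0, 0) (12, 0) (12, 18.23)]  |A|=221.5569
3. ⊥bis P0·P2 via (7.25,15.93): [(0, 15.0263) (0, 0) (12, 0) (12, 16.5221)]  |A|=189.2902
4. canonical 4-gon: [(0, 15.0263) (0, 0) (12, 0) (12, 16.5221)]
5. shoelace: 189.2902

Area of P0's cell: 189.2902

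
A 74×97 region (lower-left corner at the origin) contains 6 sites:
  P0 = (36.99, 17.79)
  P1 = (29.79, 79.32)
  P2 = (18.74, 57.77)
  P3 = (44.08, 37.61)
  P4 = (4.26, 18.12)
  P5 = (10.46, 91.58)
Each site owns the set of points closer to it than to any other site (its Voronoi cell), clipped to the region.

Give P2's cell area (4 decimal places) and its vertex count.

Area of P2's cell: 1076.9668 (6 vertices)

1. box [0,74]×[0,97]: [(0, 0) (74, 0) (74, 97) (0, 97)]
2. ⊥bis P2·P0 via (27.865,37.78): [(0, 25.0602) (74, 58.8396) (74, 97) (0, 97)]  |A|=4073.7053
3. ⊥bis P2·P1 via (24.265,68.545): [(0, 80.9871) (0, 25.0602) (57.7019, 51.3999)]  |A|=1613.5436
4. ⊥bis P2·P3 via (31.41,47.69): [(41.1242, 59.9002) (0, 80.9871) (0, 25.0602) (21.0513, 34.6697)]  |A|=1319.0985
5. ⊥bis P2·P4 via (11.5,37.945): [(41.1242, 59.9002) (0, 80.9871) (0, 42.1447) (20.7923, 34.5515) (21.0513, 34.6697)]  |A|=1141.4851
6. ⊥bis P2·P5 via (14.6,74.675): [(41.1242, 59.9002) (13.0503, 74.2955) (0, 71.0995) (0, 42.1447) (20.7923, 34.5515) (21.0513, 34.6697)]  |A|=1076.9668
7. canonical 6-gon: [(41.1242, 59.9002) (13.0503, 74.2955) (0, 71.0995) (0, 42.1447) (20.7923, 34.5515) (21.0513, 34.6697)]
8. shoelace: 1076.9668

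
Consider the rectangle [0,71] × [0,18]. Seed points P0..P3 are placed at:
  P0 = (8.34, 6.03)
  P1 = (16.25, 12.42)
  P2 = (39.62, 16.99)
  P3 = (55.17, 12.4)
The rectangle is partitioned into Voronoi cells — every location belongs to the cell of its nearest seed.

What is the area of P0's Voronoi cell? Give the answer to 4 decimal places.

1. box [0,71]×[0,18]: [(0, 0) (71, 0) (71, 18) (0, 18)]
2. ⊥bis P0·P1 via (12.295,9.225): [(0, 0) (19.7473, 0) (5.2062, 18) (0, 18)]  |A|=224.5817
3. ⊥bis P0·P2 via (23.98,11.51): [(0, 0) (19.7473, 0) (5.2062, 18) (0, 18)]  |A|=224.5817
4. ⊥bis P0·P3 via (31.755,9.215): [(0, 0) (19.7473, 0) (5.2062, 18) (0, 18)]  |A|=224.5817
5. canonical 4-gon: [(0, 0) (19.7473, 0) (5.2062, 18) (0, 18)]
6. shoelace: 224.5817

Area of P0's cell: 224.5817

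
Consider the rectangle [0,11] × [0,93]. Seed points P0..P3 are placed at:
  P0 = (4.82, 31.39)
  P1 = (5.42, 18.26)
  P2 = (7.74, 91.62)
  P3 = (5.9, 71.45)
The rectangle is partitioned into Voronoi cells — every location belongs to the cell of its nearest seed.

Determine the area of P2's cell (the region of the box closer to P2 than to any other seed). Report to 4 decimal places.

1. box [0,11]×[0,93]: [(0, 0) (11, 0) (11, 93) (0, 93)]
2. ⊥bis P2·P0 via (6.28,61.505): [(0, 61.8095) (11, 61.2762) (11, 93) (0, 93)]  |A|=346.029
3. ⊥bis P2·P1 via (6.58,54.94): [(0, 61.8095) (11, 61.2762) (11, 93) (0, 93)]  |A|=346.029
4. ⊥bis P2·P3 via (6.82,81.535): [(0, 82.1572) (11, 81.1537) (11, 93) (0, 93)]  |A|=124.7904
5. canonical 4-gon: [(0, 82.1572) (11, 81.1537) (11, 93) (0, 93)]
6. shoelace: 124.7904

Area of P2's cell: 124.7904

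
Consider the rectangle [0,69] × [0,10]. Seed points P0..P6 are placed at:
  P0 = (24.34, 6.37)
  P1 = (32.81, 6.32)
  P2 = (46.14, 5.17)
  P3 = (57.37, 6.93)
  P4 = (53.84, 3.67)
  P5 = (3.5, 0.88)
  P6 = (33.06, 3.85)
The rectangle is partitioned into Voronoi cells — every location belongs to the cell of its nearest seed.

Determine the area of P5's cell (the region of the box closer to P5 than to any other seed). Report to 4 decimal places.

1. box [0,69]×[0,10]: [(0, 0) (69, 0) (69, 10) (0, 10)]
2. ⊥bis P5·P0 via (13.92,3.625): [(0, 0) (14.875, 0) (12.2406, 10) (0, 10)]  |A|=135.5778
3. ⊥bis P5·P1 via (18.155,3.6): [(0, 0) (14.875, 0) (12.2406, 10) (0, 10)]  |A|=135.5778
4. ⊥bis P5·P2 via (24.82,3.025): [(0, 0) (14.875, 0) (12.2406, 10) (0, 10)]  |A|=135.5778
5. ⊥bis P5·P3 via (30.435,3.905): [(0, 0) (14.875, 0) (12.2406, 10) (0, 10)]  |A|=135.5778
6. ⊥bis P5·P4 via (28.67,2.275): [(0, 0) (14.875, 0) (12.2406, 10) (0, 10)]  |A|=135.5778
7. ⊥bis P5·P6 via (18.28,2.365): [(0, 0) (14.875, 0) (12.2406, 10) (0, 10)]  |A|=135.5778
8. canonical 4-gon: [(0, 0) (14.875, 0) (12.2406, 10) (0, 10)]
9. shoelace: 135.5778

Area of P5's cell: 135.5778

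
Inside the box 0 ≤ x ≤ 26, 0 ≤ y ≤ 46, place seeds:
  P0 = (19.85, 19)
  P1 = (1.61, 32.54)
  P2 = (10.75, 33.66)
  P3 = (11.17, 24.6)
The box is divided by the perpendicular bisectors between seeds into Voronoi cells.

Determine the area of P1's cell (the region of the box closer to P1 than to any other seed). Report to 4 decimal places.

1. box [0,26]×[0,46]: [(0, 0) (26, 0) (26, 46) (0, 46)]
2. ⊥bis P1·P0 via (10.73,25.77): [(0, 11.3154) (25.7472, 46) (0, 46)]  |A|=446.516
3. ⊥bis P1·P2 via (6.18,33.1): [(0, 11.3154) (7.5956, 21.5476) (4.5993, 46) (0, 46)]  |A|=187.9568
4. ⊥bis P1·P3 via (6.39,28.57): [(0, 20.8762) (6.6907, 28.9321) (4.5993, 46) (0, 46)]  |A|=123.298
5. canonical 4-gon: [(0, 20.8762) (6.6907, 28.9321) (4.5993, 46) (0, 46)]
6. shoelace: 123.298

Area of P1's cell: 123.2980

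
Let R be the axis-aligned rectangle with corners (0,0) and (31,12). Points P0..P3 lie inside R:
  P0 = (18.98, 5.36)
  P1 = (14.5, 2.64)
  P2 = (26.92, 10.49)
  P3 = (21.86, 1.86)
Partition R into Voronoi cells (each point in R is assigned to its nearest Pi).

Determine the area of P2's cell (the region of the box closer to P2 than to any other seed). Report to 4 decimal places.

Area of P2's cell: 64.0301

1. box [0,31]×[0,12]: [(0, 0) (31, 0) (31, 12) (0, 12)]
2. ⊥bis P2·P0 via (22.95,7.925): [(28.0703, 0) (31, 0) (31, 12) (20.3172, 12)]  |A|=81.6752
3. ⊥bis P2·P1 via (20.71,6.565): [(28.0703, 0) (31, 0) (31, 12) (20.3172, 12)]  |A|=81.6752
4. ⊥bis P2·P3 via (24.39,6.175): [(23.892, 6.467) (31, 2.2994) (31, 12) (20.3172, 12)]  |A|=64.0301
5. canonical 4-gon: [(23.892, 6.467) (31, 2.2994) (31, 12) (20.3172, 12)]
6. shoelace: 64.0301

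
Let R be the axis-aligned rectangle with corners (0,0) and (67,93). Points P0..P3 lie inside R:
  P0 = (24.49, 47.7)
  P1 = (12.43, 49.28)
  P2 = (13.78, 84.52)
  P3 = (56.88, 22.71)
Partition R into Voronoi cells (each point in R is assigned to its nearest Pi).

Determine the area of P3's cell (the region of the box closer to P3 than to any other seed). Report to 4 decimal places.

1. box [0,67]×[0,93]: [(0, 0) (67, 0) (67, 93) (0, 93)]
2. ⊥bis P3·P0 via (40.685,35.205): [(13.5231, 0) (67, 0) (67, 69.3124)]  |A|=1853.3039
3. ⊥bis P3·P1 via (34.655,35.995): [(13.5231, 0) (67, 0) (67, 69.3124)]  |A|=1853.3039
4. ⊥bis P3·P2 via (35.33,53.615): [(13.5231, 0) (67, 0) (67, 69.3124)]  |A|=1853.3039
5. canonical 3-gon: [(13.5231, 0) (67, 0) (67, 69.3124)]
6. shoelace: 1853.3039

Area of P3's cell: 1853.3039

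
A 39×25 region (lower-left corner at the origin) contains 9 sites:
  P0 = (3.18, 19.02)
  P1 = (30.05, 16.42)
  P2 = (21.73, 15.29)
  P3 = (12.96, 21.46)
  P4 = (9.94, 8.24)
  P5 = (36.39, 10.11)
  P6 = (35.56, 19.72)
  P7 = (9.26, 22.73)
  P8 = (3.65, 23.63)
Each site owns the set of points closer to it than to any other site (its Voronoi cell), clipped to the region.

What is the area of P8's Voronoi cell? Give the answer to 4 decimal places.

Area of P8's cell: 23.4945

1. box [0,39]×[0,25]: [(0, 0) (39, 0) (39, 25) (0, 25)]
2. ⊥bis P8·P0 via (3.415,21.325): [(0, 21.6732) (39, 17.697) (39, 25) (0, 25)]  |A|=207.2812
3. ⊥bis P8·P1 via (16.85,20.025): [(0, 21.6732) (16.8315, 19.9572) (18.2087, 25) (0, 25)]  |A|=73.9095
4. ⊥bis P8·P2 via (12.69,19.46): [(0, 21.6732) (13.0951, 20.3381) (15.2455, 25) (0, 25)]  |A|=57.3191
5. ⊥bis P8·P3 via (8.305,22.545): [(0, 21.6732) (7.9137, 20.8663) (8.8772, 25) (0, 25)]  |A|=31.5115
6. ⊥bis P8·P4 via (6.795,15.935): [(0, 21.6732) (7.9137, 20.8663) (8.8772, 25) (0, 25)]  |A|=31.5115
7. ⊥bis P8·P5 via (20.02,16.87): [(0, 21.6732) (7.9137, 20.8663) (8.8772, 25) (0, 25)]  |A|=31.5115
8. ⊥bis P8·P6 via (19.605,21.675): [(0, 21.6732) (7.9137, 20.8663) (8.8772, 25) (0, 25)]  |A|=31.5115
9. ⊥bis P8·P7 via (6.455,23.18): [(0, 21.6732) (6.1133, 21.0499) (6.747, 25) (0, 25)]  |A|=23.4945
10. canonical 4-gon: [(0, 21.6732) (6.1133, 21.0499) (6.747, 25) (0, 25)]
11. shoelace: 23.4945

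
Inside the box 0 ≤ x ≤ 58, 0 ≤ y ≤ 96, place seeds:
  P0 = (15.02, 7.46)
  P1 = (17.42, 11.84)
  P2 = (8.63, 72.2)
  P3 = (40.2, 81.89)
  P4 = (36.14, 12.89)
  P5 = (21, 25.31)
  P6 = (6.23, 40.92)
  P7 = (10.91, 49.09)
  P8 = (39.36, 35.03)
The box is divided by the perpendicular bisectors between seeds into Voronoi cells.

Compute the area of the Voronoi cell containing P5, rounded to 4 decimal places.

Area of P5's cell: 389.8665

1. box [0,58]×[0,96]: [(0, 0) (58, 0) (58, 96) (0, 96)]
2. ⊥bis P5·P0 via (18.01,16.385): [(0, 22.4186) (58, 2.9878) (58, 96) (0, 96)]  |A|=4831.2146
3. ⊥bis P5·P1 via (19.21,18.575): [(0, 23.6806) (58, 8.2656) (58, 96) (0, 96)]  |A|=4641.5628
4. ⊥bis P5·P2 via (14.815,48.755): [(0, 44.8467) (0, 23.6806) (58, 8.2656) (58, 60.1476)]  |A|=2118.3963
5. ⊥bis P5·P3 via (30.6,53.6): [(31.7287, 53.217) (0, 44.8467) (0, 23.6806) (58, 8.2656) (58, 44.302)]  |A|=1910.2544
6. ⊥bis P5·P4 via (28.57,19.1): [(51.1509, 46.6262) (31.7287, 53.217) (0, 44.8467) (0, 23.6806) (26.541, 16.6266)]  |A|=1212.0848
7. ⊥bis P5·P6 via (13.615,33.115): [(51.1509, 46.6262) (34.0336, 52.4348) (2.8449, 22.9244) (26.541, 16.6266)]  |A|=776.0827
8. ⊥bis P5·P7 via (15.955,37.2): [(51.1509, 46.6262) (43.9386, 49.0736) (19.5399, 38.7211) (2.8449, 22.9244) (26.541, 16.6266)]  |A|=683.8072
9. ⊥bis P5·P8 via (30.18,30.17): [(33.1104, 24.6348) (24.5316, 40.8391) (19.5399, 38.7211) (2.8449, 22.9244) (26.541, 16.6266)]  |A|=389.8665
10. canonical 5-gon: [(33.1104, 24.6348) (24.5316, 40.8391) (19.5399, 38.7211) (2.8449, 22.9244) (26.541, 16.6266)]
11. shoelace: 389.8665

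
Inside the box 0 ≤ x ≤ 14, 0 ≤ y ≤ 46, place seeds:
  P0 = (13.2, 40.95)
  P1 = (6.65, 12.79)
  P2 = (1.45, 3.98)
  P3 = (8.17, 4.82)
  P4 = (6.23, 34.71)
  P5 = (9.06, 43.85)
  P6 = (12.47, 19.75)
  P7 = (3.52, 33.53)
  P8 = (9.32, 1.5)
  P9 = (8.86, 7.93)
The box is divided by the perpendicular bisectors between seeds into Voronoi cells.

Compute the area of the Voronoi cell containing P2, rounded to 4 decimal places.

1. box [0,14]×[0,46]: [(0, 0) (14, 0) (14, 46) (0, 46)]
2. ⊥bis P2·P0 via (7.325,22.465): [(0, 24.7931) (0, 0) (14, 0) (14, 20.3435)]  |A|=315.9561
3. ⊥bis P2·P1 via (4.05,8.385): [(0, 10.7755) (0, 0) (14, 0) (14, 2.5121)]  |A|=93.0132
4. ⊥bis P2·P3 via (4.81,4.4): [(4.3327, 8.2181) (0, 10.7755) (0, 0) (5.36, 0)]  |A|=45.3682
5. ⊥bis P2·P4 via (3.84,19.345): [(4.3327, 8.2181) (0, 10.7755) (0, 0) (5.36, 0)]  |A|=45.3682
6. ⊥bis P2·P5 via (5.255,23.915): [(4.3327, 8.2181) (0, 10.7755) (0, 0) (5.36, 0)]  |A|=45.3682
7. ⊥bis P2·P6 via (6.96,11.865): [(4.3327, 8.2181) (0, 10.7755) (0, 0) (5.36, 0)]  |A|=45.3682
8. ⊥bis P2·P7 via (2.485,18.755): [(4.3327, 8.2181) (0, 10.7755) (0, 0) (5.36, 0)]  |A|=45.3682
9. ⊥bis P2·P8 via (5.385,2.74): [(5.1219, 1.905) (4.3327, 8.2181) (0, 10.7755) (0, 0) (4.5216, 0)]  |A|=44.5696
10. ⊥bis P2·P9 via (5.155,5.955): [(5.1219, 1.905) (4.4504, 7.2768) (3.7723, 8.5489) (0, 10.7755) (0, 0) (4.5216, 0)]  |A|=44.3252
11. canonical 6-gon: [(5.1219, 1.905) (4.4504, 7.2768) (3.7723, 8.5489) (0, 10.7755) (0, 0) (4.5216, 0)]
12. shoelace: 44.3252

Area of P2's cell: 44.3252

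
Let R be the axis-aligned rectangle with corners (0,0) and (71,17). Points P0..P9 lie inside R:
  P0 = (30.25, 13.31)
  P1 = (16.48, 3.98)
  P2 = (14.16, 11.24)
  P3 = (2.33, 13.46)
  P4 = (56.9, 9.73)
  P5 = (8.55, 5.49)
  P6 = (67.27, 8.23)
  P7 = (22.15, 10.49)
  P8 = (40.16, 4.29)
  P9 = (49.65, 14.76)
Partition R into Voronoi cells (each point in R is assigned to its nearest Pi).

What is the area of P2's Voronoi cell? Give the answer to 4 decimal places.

Area of P2's cell: 85.1803

1. box [0,71]×[0,17]: [(0, 0) (71, 0) (71, 17) (0, 17)]
2. ⊥bis P2·P0 via (22.205,12.275): [(0, 0) (23.7842, 0) (21.5971, 17) (0, 17)]  |A|=385.7412
3. ⊥bis P2·P1 via (15.32,7.61): [(0, 2.7144) (22.5096, 9.9075) (21.5971, 17) (0, 17)]  |A|=237.3708
4. ⊥bis P2·P3 via (8.245,12.35): [(6.8474, 4.9025) (22.5096, 9.9075) (21.5971, 17) (9.1176, 17)]  |A|=133.3108
5. ⊥bis P2·P4 via (35.53,10.485): [(6.8474, 4.9025) (22.5096, 9.9075) (21.5971, 17) (9.1176, 17)]  |A|=133.3108
6. ⊥bis P2·P5 via (11.355,8.365): [(8.0942, 11.5464) (12.9162, 6.8418) (22.5096, 9.9075) (21.5971, 17) (9.1176, 17)]  |A|=114.3596
7. ⊥bis P2·P6 via (40.715,9.735): [(8.0942, 11.5464) (12.9162, 6.8418) (22.5096, 9.9075) (21.5971, 17) (9.1176, 17)]  |A|=114.3596
8. ⊥bis P2·P7 via (18.155,10.865): [(8.0942, 11.5464) (12.9162, 6.8418) (17.9277, 8.4433) (18.7309, 17) (9.1176, 17)]  |A|=85.1803
9. ⊥bis P2·P8 via (27.16,7.765): [(8.0942, 11.5464) (12.9162, 6.8418) (17.9277, 8.4433) (18.7309, 17) (9.1176, 17)]  |A|=85.1803
10. ⊥bis P2·P9 via (31.905,13): [(8.0942, 11.5464) (12.9162, 6.8418) (17.9277, 8.4433) (18.7309, 17) (9.1176, 17)]  |A|=85.1803
11. canonical 5-gon: [(8.0942, 11.5464) (12.9162, 6.8418) (17.9277, 8.4433) (18.7309, 17) (9.1176, 17)]
12. shoelace: 85.1803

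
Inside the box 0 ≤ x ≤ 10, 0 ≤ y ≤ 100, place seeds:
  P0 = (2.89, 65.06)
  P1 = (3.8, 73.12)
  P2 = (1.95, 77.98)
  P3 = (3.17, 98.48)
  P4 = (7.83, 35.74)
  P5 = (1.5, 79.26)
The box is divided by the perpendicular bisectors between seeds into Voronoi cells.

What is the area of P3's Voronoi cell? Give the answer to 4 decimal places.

Area of P3's cell: 113.6156

1. box [0,10]×[0,100]: [(0, 0) (10, 0) (10, 100) (0, 100)]
2. ⊥bis P3·P0 via (3.03,81.77): [(0, 81.7954) (10, 81.7116) (10, 100) (0, 100)]  |A|=182.4651
3. ⊥bis P3·P1 via (3.485,85.8): [(0, 85.7134) (10, 85.9618) (10, 100) (0, 100)]  |A|=141.6236
4. ⊥bis P3·P2 via (2.56,88.23): [(0, 88.3824) (10, 87.7872) (10, 100) (0, 100)]  |A|=119.1521
5. ⊥bis P3·P4 via (5.5,67.11): [(0, 88.3824) (10, 87.7872) (10, 100) (0, 100)]  |A|=119.1521
6. ⊥bis P3·P5 via (2.335,88.87): [(0, 89.0729) (10, 88.204) (10, 100) (0, 100)]  |A|=113.6156
7. canonical 4-gon: [(0, 89.0729) (10, 88.204) (10, 100) (0, 100)]
8. shoelace: 113.6156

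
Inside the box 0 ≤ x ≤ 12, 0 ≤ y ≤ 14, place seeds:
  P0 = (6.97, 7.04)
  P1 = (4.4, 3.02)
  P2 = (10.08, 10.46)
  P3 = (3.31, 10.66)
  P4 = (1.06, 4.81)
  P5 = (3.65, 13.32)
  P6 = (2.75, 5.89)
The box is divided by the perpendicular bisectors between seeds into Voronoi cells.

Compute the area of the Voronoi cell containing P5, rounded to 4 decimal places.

1. box [0,12]×[0,14]: [(0, 0) (12, 0) (12, 14) (0, 14)]
2. ⊥bis P5·P0 via (5.31,10.18): [(0, 7.3728) (12, 13.7168) (12, 14) (0, 14)]  |A|=41.4627
3. ⊥bis P5·P1 via (4.025,8.17): [(0, 7.8769) (1.1059, 7.9574) (12, 13.7168) (12, 14) (0, 14)]  |A|=41.1839
4. ⊥bis P5·P2 via (6.865,11.89): [(0, 7.8769) (1.1059, 7.9574) (6.3486, 10.7291) (7.8035, 14) (0, 14)]  |A|=33.5204
5. ⊥bis P5·P3 via (3.48,11.99): [(0, 12.4348) (6.725, 11.5752) (7.8035, 14) (0, 14)]  |A|=14.7238
6. ⊥bis P5·P4 via (2.355,9.065): [(0, 12.4348) (6.725, 11.5752) (7.8035, 14) (0, 14)]  |A|=14.7238
7. ⊥bis P5·P6 via (3.2,9.605): [(0, 12.4348) (6.725, 11.5752) (7.8035, 14) (0, 14)]  |A|=14.7238
8. canonical 4-gon: [(0, 12.4348) (6.725, 11.5752) (7.8035, 14) (0, 14)]
9. shoelace: 14.7238

Area of P5's cell: 14.7238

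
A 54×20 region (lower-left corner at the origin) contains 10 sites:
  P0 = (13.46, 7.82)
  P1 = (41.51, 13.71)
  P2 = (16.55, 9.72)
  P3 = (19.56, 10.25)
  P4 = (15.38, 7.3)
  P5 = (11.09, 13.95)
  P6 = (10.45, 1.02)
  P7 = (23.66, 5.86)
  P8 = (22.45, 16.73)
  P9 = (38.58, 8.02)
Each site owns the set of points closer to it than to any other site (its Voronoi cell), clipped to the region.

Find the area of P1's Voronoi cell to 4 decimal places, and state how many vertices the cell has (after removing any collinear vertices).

1. box [0,54]×[0,20]: [(0, 0) (54, 0) (54, 20) (0, 20)]
2. ⊥bis P1·P0 via (27.485,10.765): [(29.7455, 0) (54, 0) (54, 20) (25.5458, 20)]  |A|=527.0873
3. ⊥bis P1·P2 via (29.03,11.715): [(30.9027, 0) (54, 0) (54, 20) (27.7056, 20)]  |A|=493.9169
4. ⊥bis P1·P3 via (30.535,11.98): [(32.4234, 0) (54, 0) (54, 20) (29.2708, 20)]  |A|=463.0578
5. ⊥bis P1·P4 via (28.445,10.505): [(32.4234, 0) (54, 0) (54, 20) (29.2708, 20)]  |A|=463.0578
6. ⊥bis P1·P5 via (26.3,13.83): [(32.4234, 0) (54, 0) (54, 20) (29.2708, 20)]  |A|=463.0578
7. ⊥bis P1·P6 via (25.98,7.365): [(32.4234, 0) (54, 0) (54, 20) (29.2708, 20)]  |A|=463.0578
8. ⊥bis P1·P7 via (32.585,9.785): [(29.929, 15.8244) (36.8882, 0) (54, 0) (54, 20) (29.2708, 20)]  |A|=427.7314
9. ⊥bis P1·P8 via (31.98,15.22): [(31.5072, 12.2359) (36.8882, 0) (54, 0) (54, 20) (32.7374, 20)]  |A|=412.16
10. ⊥bis P1·P9 via (40.045,10.865): [(31.9504, 15.0332) (54, 3.679) (54, 20) (32.7374, 20)]  |A|=232.7388
11. canonical 4-gon: [(31.9504, 15.0332) (54, 3.679) (54, 20) (32.7374, 20)]
12. shoelace: 232.7388

Area of P1's cell: 232.7388 (4 vertices)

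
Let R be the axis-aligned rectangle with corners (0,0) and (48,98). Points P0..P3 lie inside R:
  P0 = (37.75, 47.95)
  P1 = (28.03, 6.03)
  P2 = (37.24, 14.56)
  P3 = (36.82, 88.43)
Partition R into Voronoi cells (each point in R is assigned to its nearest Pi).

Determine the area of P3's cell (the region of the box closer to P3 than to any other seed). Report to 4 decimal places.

1. box [0,48]×[0,98]: [(0, 0) (48, 0) (48, 98) (0, 98)]
2. ⊥bis P3·P0 via (37.285,68.19): [(0, 67.3334) (48, 68.4362) (48, 98) (0, 98)]  |A|=1445.5303
3. ⊥bis P3·P1 via (32.425,47.23): [(0, 67.3334) (48, 68.4362) (48, 98) (0, 98)]  |A|=1445.5303
4. ⊥bis P3·P2 via (37.03,51.495): [(0, 67.3334) (48, 68.4362) (48, 98) (0, 98)]  |A|=1445.5303
5. canonical 4-gon: [(0, 67.3334) (48, 68.4362) (48, 98) (0, 98)]
6. shoelace: 1445.5303

Area of P3's cell: 1445.5303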